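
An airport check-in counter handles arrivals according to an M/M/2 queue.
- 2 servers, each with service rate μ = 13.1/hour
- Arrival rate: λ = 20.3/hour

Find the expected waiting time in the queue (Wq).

Traffic intensity: ρ = λ/(cμ) = 20.3/(2×13.1) = 0.7748
Since ρ = 0.7748 < 1, system is stable.
Offered load a = λ/μ = cρ = 20.3/13.1 = 1.5496
P₀ = [ Σₙ₌₀^1 aⁿ/n! + a^2/(2!(1-ρ)) ]⁻¹
Σ = a^0/0! + a^1/1! = 1.0000 + 1.5496 = 2.5496
a^2/(2!(1-ρ)) = 2.4013/(2 × 0.22519) = 5.3317
P₀ = 1/(2.5496 + 5.3317) = 0.1269
Lq = P₀·a^2·ρ / (2!(1-ρ)²) = 0.12688 × 2.4013 × 0.77481 / (2 × 0.050711) = 2.3276
Wq = Lq/λ = 2.3276/20.3 = 0.1147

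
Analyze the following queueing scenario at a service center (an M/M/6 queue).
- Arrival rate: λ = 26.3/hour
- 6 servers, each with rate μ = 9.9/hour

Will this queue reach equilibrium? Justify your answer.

Stability requires ρ = λ/(cμ) < 1
ρ = 26.3/(6 × 9.9) = 26.3/59.40 = 0.4428
Since 0.4428 < 1, the system is STABLE.
The servers are busy 44.28% of the time.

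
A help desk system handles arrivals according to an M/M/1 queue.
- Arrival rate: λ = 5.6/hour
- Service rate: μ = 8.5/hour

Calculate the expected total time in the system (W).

First, compute utilization: ρ = λ/μ = 5.6/8.5 = 0.6588
For M/M/1: W = 1/(μ-λ)
W = 1/(8.5-5.6) = 1/2.90
W = 0.3448 hours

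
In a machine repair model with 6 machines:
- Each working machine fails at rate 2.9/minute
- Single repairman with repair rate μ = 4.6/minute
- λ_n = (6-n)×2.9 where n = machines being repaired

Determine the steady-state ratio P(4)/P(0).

P(4)/P(0) = ∏_{i=0}^{4-1} λ_i/μ_{i+1}
= (6-0)×2.9/4.6 × (6-1)×2.9/4.6 × (6-2)×2.9/4.6 × (6-3)×2.9/4.6
= 56.8674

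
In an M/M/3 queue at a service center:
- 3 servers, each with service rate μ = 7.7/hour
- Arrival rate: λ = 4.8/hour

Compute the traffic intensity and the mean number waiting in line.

Traffic intensity: ρ = λ/(cμ) = 4.8/(3×7.7) = 0.2078
Since ρ = 0.2078 < 1, system is stable.
Offered load a = λ/μ = cρ = 4.8/7.7 = 0.6234
P₀ = [ Σₙ₌₀^2 aⁿ/n! + a^3/(3!(1-ρ)) ]⁻¹
Σ = a^0/0! + a^1/1! + a^2/2! = 1.0000 + 0.6234 + 0.1943 = 1.8177
a^3/(3!(1-ρ)) = 0.2422/(6 × 0.7922) = 0.05096
P₀ = 1/(1.8177 + 0.05096) = 0.5351
Lq = P₀·a^3·ρ / (3!(1-ρ)²) = 0.53515 × 0.24224 × 0.20779 / (6 × 0.62759) = 0.007154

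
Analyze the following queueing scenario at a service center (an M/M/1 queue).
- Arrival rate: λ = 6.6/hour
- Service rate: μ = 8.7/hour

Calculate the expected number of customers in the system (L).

ρ = λ/μ = 6.6/8.7 = 0.7586
For M/M/1: L = λ/(μ-λ)
L = 6.6/(8.7-6.6) = 6.6/2.10
L = 3.1429 customers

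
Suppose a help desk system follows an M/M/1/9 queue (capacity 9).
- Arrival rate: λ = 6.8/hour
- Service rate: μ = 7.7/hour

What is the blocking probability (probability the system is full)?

ρ = λ/μ = 6.8/7.7 = 0.88312
P₀ = (1-ρ)/(1-ρ^(K+1)) = (1-0.88312)/(1-0.88312^10) = 0.1169/0.7115 = 0.1643
P_K = P₀×ρ^K = 0.16428 × 0.88312^9 = 0.16428 × 0.32672 = 0.05367
Blocking probability = 5.37%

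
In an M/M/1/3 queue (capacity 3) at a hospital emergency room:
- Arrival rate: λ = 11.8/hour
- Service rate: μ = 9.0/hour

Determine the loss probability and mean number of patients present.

ρ = λ/μ = 11.8/9.0 = 1.3111
P₀ = (1-ρ)/(1-ρ^(K+1)) = (1-1.3111)/(1-1.3111^4) = -0.3111/-1.9549 = 0.1591
P_K = P₀×ρ^K = 0.15914 × 1.3111^3 = 0.15914 × 2.2538 = 0.3587
Blocking probability P_3 = 0.3587 (35.87%)
L = ρ[1 - (K+1)ρ^K + Kρ^(K+1)] / [(1-ρ)(1-ρ^(K+1))]
L = 1.3111 × (1 - 4×2.25376 + 3×2.95490) / ((1 - 1.3111) × (1 - 2.95490)) = 1.8317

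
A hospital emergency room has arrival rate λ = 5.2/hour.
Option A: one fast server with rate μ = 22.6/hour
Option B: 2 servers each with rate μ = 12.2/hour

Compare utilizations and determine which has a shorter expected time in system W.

Option A: single server μ = 22.6 (M/M/1)
  ρ_A = 5.2/22.6 = 0.2301
  W_A = 1/(μ-λ) = 1/(22.6-5.2) = 1/17.40 = 0.05747

Option B: 2 servers μ = 12.2 (M/M/2)
  ρ_B = λ/(cμ) = 5.2/(2×12.2) = 0.2131
  Offered load a = λ/μ = cρ = 5.2/12.2 = 0.4262
  P₀ = [ Σₙ₌₀^1 aⁿ/n! + a^2/(2!(1-ρ)) ]⁻¹
  Σ = a^0/0! + a^1/1! = 1.0000 + 0.4262 = 1.4262
  a^2/(2!(1-ρ)) = 0.18167/(2 × 0.78689) = 0.1154
  P₀ = 1/(1.42623 + 0.115437) = 0.6486
  Lq = P₀·a^2·ρ / (2!(1-ρ)²) = 0.6486 × 0.1817 × 0.2131 / (2 × 0.6192) = 0.02028
  Wq_B = Lq/λ = 0.02028/5.2 = 0.003900
  W_B = Wq_B + 1/μ = 0.003900 + 0.08197 = 0.08587

Since W_A = 0.05747 < W_B = 0.08587, Option A (single fast server) has the shorter time in system.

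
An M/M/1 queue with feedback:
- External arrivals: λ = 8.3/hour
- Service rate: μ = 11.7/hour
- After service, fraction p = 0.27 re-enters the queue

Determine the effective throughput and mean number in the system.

Effective arrival rate: λ_eff = λ/(1-p) = 8.3/(1-0.27) = 8.3/0.73 = 11.369863
ρ = λ_eff/μ = 11.369863/11.7 = 0.97178316
L = ρ/(1-ρ) = 0.97178316/(1-0.97178316) = 34.4398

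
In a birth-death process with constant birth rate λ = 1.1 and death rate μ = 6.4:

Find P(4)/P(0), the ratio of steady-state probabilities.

For constant rates: P(n)/P(0) = (λ/μ)^n
P(4)/P(0) = (1.1/6.4)^4 = 0.171875^4 = 0.0008727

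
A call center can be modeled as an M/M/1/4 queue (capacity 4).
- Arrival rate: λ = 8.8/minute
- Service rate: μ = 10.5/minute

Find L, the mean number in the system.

ρ = λ/μ = 8.8/10.5 = 0.838095
P₀ = (1-ρ)/(1-ρ^(K+1)) = (1-0.838095)/(1-0.838095^5) = 0.1619/0.5865 = 0.2760
P_K = P₀×ρ^K = 0.2760 × 0.838095^4 = 0.2760 × 0.4934 = 0.1362
L = ρ[1 - (K+1)ρ^K + Kρ^(K+1)] / [(1-ρ)(1-ρ^(K+1))]
L = 0.838095 × (1 - 5×0.49337 + 4×0.41349) / ((1 - 0.838095) × (1 - 0.41349)) = 1.6514 calls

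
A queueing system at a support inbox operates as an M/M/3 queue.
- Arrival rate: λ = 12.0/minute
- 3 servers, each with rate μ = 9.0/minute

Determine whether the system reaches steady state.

Stability requires ρ = λ/(cμ) < 1
ρ = 12.0/(3 × 9.0) = 12.0/27.00 = 0.4444
Since 0.4444 < 1, the system is STABLE.
The servers are busy 44.44% of the time.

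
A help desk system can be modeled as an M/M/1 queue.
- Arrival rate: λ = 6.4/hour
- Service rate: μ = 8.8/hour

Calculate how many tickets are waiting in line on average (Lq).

ρ = λ/μ = 6.4/8.8 = 0.7273
For M/M/1: Lq = λ²/(μ(μ-λ))
Lq = 40.96/(8.8 × 2.40)
Lq = 1.9394 tickets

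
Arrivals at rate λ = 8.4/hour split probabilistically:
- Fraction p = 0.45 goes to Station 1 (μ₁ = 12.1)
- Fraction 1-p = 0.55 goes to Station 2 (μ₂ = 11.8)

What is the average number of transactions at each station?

Effective rates: λ₁ = 8.4×0.45 = 3.78, λ₂ = 8.4×0.55 = 4.62
Station 1: ρ₁ = 3.78/12.1 = 0.3124, L₁ = ρ₁/(1-ρ₁) = 0.3124/(1-0.3124) = 0.4543
Station 2: ρ₂ = 4.62/11.8 = 0.39153, L₂ = ρ₂/(1-ρ₂) = 0.39153/(1-0.39153) = 0.6435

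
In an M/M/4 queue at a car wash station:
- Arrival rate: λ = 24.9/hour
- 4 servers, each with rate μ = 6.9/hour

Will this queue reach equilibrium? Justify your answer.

Stability requires ρ = λ/(cμ) < 1
ρ = 24.9/(4 × 6.9) = 24.9/27.60 = 0.9022
Since 0.9022 < 1, the system is STABLE.
The servers are busy 90.22% of the time.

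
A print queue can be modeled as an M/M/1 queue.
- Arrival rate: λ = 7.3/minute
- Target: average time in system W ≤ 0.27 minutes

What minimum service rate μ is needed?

For M/M/1: W = 1/(μ-λ)
Need W ≤ 0.27, so 1/(μ-λ) ≤ 0.27
μ - λ ≥ 1/0.27 = 3.7037
μ ≥ 7.3 + 3.7037 = 11.0037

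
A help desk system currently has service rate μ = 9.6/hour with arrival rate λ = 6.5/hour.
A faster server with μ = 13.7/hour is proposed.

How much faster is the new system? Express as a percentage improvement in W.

System 1: ρ₁ = 6.5/9.6 = 0.6771, W₁ = 1/(9.6-6.5) = 0.3226
System 2: ρ₂ = 6.5/13.7 = 0.4745, W₂ = 1/(13.7-6.5) = 0.1389
Improvement: (W₁-W₂)/W₁ = (0.3226-0.1389)/0.3226 = 56.94%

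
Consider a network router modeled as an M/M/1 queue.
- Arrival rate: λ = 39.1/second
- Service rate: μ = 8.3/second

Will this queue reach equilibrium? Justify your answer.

Stability requires ρ = λ/(cμ) < 1
ρ = 39.1/(1 × 8.3) = 39.1/8.30 = 4.7108
Since 4.7108 ≥ 1, the system is UNSTABLE.
Queue grows without bound. Need μ > λ = 39.1.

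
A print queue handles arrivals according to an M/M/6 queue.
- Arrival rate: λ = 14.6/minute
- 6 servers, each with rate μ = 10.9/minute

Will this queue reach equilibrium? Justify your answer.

Stability requires ρ = λ/(cμ) < 1
ρ = 14.6/(6 × 10.9) = 14.6/65.40 = 0.2232
Since 0.2232 < 1, the system is STABLE.
The servers are busy 22.32% of the time.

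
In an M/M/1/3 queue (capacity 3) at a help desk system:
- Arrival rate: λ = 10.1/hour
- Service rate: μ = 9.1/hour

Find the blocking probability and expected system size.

ρ = λ/μ = 10.1/9.1 = 1.1099
P₀ = (1-ρ)/(1-ρ^(K+1)) = (1-1.1099)/(1-1.1099^4) = -0.1099/-0.5175 = 0.2124
P_K = P₀×ρ^K = 0.212358 × 1.1099^3 = 0.212358 × 1.36726 = 0.2903
Blocking probability P_3 = 0.2903 (29.03%)
L = ρ[1 - (K+1)ρ^K + Kρ^(K+1)] / [(1-ρ)(1-ρ^(K+1))]
L = 1.1099 × (1 - 4×1.36726 + 3×1.51752) / ((1 - 1.1099) × (1 - 1.51752)) = 1.6299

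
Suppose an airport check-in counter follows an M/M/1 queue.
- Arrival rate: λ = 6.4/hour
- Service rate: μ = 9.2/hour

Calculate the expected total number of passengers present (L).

ρ = λ/μ = 6.4/9.2 = 0.6957
For M/M/1: L = λ/(μ-λ)
L = 6.4/(9.2-6.4) = 6.4/2.80
L = 2.2857 passengers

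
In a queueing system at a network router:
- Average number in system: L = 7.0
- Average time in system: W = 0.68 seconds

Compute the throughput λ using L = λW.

Little's Law: L = λW, so λ = L/W
λ = 7.0/0.68 = 10.2941 packets/second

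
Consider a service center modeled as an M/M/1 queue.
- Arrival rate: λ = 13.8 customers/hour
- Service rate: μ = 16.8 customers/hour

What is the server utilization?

Server utilization: ρ = λ/μ
ρ = 13.8/16.8 = 0.8214
The server is busy 82.14% of the time.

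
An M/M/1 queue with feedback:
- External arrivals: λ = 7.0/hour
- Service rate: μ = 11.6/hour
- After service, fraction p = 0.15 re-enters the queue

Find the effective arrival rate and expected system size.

Effective arrival rate: λ_eff = λ/(1-p) = 7.0/(1-0.15) = 7.0/0.85 = 8.2353
ρ = λ_eff/μ = 8.2353/11.6 = 0.70994
L = ρ/(1-ρ) = 0.70994/(1-0.70994) = 2.4476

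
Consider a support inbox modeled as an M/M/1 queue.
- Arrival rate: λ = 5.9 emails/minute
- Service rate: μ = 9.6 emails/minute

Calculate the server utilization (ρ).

Server utilization: ρ = λ/μ
ρ = 5.9/9.6 = 0.6146
The server is busy 61.46% of the time.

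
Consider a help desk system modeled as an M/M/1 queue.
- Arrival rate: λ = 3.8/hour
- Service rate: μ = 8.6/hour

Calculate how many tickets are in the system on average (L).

ρ = λ/μ = 3.8/8.6 = 0.4419
For M/M/1: L = λ/(μ-λ)
L = 3.8/(8.6-3.8) = 3.8/4.80
L = 0.7917 tickets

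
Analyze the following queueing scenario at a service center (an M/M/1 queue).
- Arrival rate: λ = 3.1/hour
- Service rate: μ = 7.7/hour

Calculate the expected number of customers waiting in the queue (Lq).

ρ = λ/μ = 3.1/7.7 = 0.4026
For M/M/1: Lq = λ²/(μ(μ-λ))
Lq = 9.61/(7.7 × 4.60)
Lq = 0.2713 customers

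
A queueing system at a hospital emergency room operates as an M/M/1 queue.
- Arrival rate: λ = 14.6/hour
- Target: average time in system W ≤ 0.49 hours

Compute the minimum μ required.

For M/M/1: W = 1/(μ-λ)
Need W ≤ 0.49, so 1/(μ-λ) ≤ 0.49
μ - λ ≥ 1/0.49 = 2.0408
μ ≥ 14.6 + 2.0408 = 16.6408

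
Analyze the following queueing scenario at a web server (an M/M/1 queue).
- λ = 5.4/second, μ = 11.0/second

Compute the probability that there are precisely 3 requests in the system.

ρ = λ/μ = 5.4/11.0 = 0.4909
P(n) = (1-ρ)ρⁿ
P(3) = (1-0.4909) × 0.4909^3
P(3) = 0.5091 × 0.1183
P(3) = 0.06023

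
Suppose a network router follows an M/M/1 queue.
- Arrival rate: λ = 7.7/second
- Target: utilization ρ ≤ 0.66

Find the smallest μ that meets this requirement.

ρ = λ/μ, so μ = λ/ρ
μ ≥ 7.7/0.66 = 11.6667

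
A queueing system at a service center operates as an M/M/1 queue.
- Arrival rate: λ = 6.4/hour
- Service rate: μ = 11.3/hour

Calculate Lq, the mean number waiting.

ρ = λ/μ = 6.4/11.3 = 0.5664
For M/M/1: Lq = λ²/(μ(μ-λ))
Lq = 40.96/(11.3 × 4.90)
Lq = 0.7398 customers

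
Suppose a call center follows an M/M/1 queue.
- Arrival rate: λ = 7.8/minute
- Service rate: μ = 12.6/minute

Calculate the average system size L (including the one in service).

ρ = λ/μ = 7.8/12.6 = 0.6190
For M/M/1: L = λ/(μ-λ)
L = 7.8/(12.6-7.8) = 7.8/4.80
L = 1.6250 calls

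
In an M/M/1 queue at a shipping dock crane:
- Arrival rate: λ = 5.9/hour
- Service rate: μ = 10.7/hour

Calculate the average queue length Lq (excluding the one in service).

ρ = λ/μ = 5.9/10.7 = 0.5514
For M/M/1: Lq = λ²/(μ(μ-λ))
Lq = 34.81/(10.7 × 4.80)
Lq = 0.6778 containers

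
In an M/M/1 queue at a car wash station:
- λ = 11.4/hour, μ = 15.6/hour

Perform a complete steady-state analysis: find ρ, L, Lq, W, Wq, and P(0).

Step 1: ρ = λ/μ = 11.4/15.6 = 0.7308
Step 2: L = λ/(μ-λ) = 11.4/4.20 = 2.7143
Step 3: Lq = λ²/(μ(μ-λ)) = 129.96/(15.6×4.20) = 1.9835
Step 4: W = 1/(μ-λ) = 1/4.20 = 0.2381
Step 5: Wq = λ/(μ(μ-λ)) = 11.4/(15.6×4.20) = 0.1740
Step 6: P(0) = 1-ρ = 0.2692
Verify: L = λW = 11.4×0.2381 = 2.7143 ✔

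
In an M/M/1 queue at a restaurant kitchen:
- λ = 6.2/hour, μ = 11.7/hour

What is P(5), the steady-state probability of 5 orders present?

ρ = λ/μ = 6.2/11.7 = 0.5299
P(n) = (1-ρ)ρⁿ
P(5) = (1-0.5299) × 0.5299^5
P(5) = 0.4701 × 0.04178
P(5) = 0.01964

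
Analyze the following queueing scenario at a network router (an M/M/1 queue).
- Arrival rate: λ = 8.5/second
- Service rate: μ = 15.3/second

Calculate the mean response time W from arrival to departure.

First, compute utilization: ρ = λ/μ = 8.5/15.3 = 0.5556
For M/M/1: W = 1/(μ-λ)
W = 1/(15.3-8.5) = 1/6.80
W = 0.1471 seconds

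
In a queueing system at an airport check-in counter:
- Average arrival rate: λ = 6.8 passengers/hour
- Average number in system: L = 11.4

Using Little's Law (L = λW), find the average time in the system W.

Little's Law: L = λW, so W = L/λ
W = 11.4/6.8 = 1.6765 hours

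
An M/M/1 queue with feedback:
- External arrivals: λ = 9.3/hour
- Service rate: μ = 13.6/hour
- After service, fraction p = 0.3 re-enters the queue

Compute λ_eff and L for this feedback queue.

Effective arrival rate: λ_eff = λ/(1-p) = 9.3/(1-0.3) = 9.3/0.70 = 13.2857143
ρ = λ_eff/μ = 13.2857143/13.6 = 0.97689076
L = ρ/(1-ρ) = 0.97689076/(1-0.97689076) = 42.2727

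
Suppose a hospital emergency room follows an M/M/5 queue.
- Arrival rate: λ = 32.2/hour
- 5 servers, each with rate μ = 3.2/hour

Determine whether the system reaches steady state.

Stability requires ρ = λ/(cμ) < 1
ρ = 32.2/(5 × 3.2) = 32.2/16.00 = 2.0125
Since 2.0125 ≥ 1, the system is UNSTABLE.
Need c > λ/μ = 32.2/3.2 = 10.06.
Minimum servers needed: c = 11.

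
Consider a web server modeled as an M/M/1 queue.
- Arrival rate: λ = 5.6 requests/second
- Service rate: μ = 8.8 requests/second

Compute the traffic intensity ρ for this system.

Server utilization: ρ = λ/μ
ρ = 5.6/8.8 = 0.6364
The server is busy 63.64% of the time.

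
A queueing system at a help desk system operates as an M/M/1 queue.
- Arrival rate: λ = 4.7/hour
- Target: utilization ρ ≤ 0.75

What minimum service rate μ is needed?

ρ = λ/μ, so μ = λ/ρ
μ ≥ 4.7/0.75 = 6.2667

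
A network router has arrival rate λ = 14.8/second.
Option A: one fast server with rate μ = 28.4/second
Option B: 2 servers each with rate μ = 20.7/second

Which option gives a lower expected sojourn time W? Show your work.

Option A: single server μ = 28.4 (M/M/1)
  ρ_A = 14.8/28.4 = 0.5211
  W_A = 1/(μ-λ) = 1/(28.4-14.8) = 1/13.60 = 0.07353

Option B: 2 servers μ = 20.7 (M/M/2)
  ρ_B = λ/(cμ) = 14.8/(2×20.7) = 0.3575
  Offered load a = λ/μ = cρ = 14.8/20.7 = 0.7150
  P₀ = [ Σₙ₌₀^1 aⁿ/n! + a^2/(2!(1-ρ)) ]⁻¹
  Σ = a^0/0! + a^1/1! = 1.0000 + 0.7150 = 1.7150
  a^2/(2!(1-ρ)) = 0.5112/(2 × 0.6425) = 0.3978
  P₀ = 1/(1.7150 + 0.3978) = 0.4733
  Lq = P₀·a^2·ρ / (2!(1-ρ)²) = 0.4733 × 0.5112 × 0.3575 / (2 × 0.4128) = 0.1048
  Wq_B = Lq/λ = 0.10476/14.8 = 0.007078
  W_B = Wq_B + 1/μ = 0.007078 + 0.04831 = 0.05539

Since W_B = 0.05539 < W_A = 0.07353, Option B (multiple servers) has the shorter time in system.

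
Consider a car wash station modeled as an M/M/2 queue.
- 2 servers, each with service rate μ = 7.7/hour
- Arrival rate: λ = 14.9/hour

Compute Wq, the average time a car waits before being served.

Traffic intensity: ρ = λ/(cμ) = 14.9/(2×7.7) = 0.9675
Since ρ = 0.9675 < 1, system is stable.
Offered load a = λ/μ = cρ = 14.9/7.7 = 1.9351
P₀ = [ Σₙ₌₀^1 aⁿ/n! + a^2/(2!(1-ρ)) ]⁻¹
Σ = a^0/0! + a^1/1! = 1.0000 + 1.9351 = 2.9351
a^2/(2!(1-ρ)) = 3.744476/(2 × 0.03246753) = 57.6649
P₀ = 1/(2.9351 + 57.6649) = 0.01650
Lq = P₀·a^2·ρ / (2!(1-ρ)²) = 0.01650165 × 3.744476 × 0.9675325 / (2 × 0.001054141) = 28.3567
Wq = Lq/λ = 28.3567/14.9 = 1.9031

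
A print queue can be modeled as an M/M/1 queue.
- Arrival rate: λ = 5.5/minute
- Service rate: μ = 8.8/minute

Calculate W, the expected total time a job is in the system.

First, compute utilization: ρ = λ/μ = 5.5/8.8 = 0.6250
For M/M/1: W = 1/(μ-λ)
W = 1/(8.8-5.5) = 1/3.30
W = 0.3030 minutes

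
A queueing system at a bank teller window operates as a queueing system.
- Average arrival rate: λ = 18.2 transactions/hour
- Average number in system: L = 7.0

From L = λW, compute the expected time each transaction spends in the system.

Little's Law: L = λW, so W = L/λ
W = 7.0/18.2 = 0.3846 hours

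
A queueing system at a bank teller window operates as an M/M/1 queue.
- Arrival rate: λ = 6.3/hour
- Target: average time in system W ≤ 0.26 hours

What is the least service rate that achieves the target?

For M/M/1: W = 1/(μ-λ)
Need W ≤ 0.26, so 1/(μ-λ) ≤ 0.26
μ - λ ≥ 1/0.26 = 3.8462
μ ≥ 6.3 + 3.8462 = 10.1462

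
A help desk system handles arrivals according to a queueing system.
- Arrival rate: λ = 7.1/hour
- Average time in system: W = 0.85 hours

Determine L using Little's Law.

Little's Law: L = λW
L = 7.1 × 0.85 = 6.0350 tickets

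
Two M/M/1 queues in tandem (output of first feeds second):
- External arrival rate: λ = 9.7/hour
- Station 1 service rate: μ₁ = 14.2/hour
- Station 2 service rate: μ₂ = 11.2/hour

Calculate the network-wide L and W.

By Jackson's theorem, each station behaves as independent M/M/1.
Station 1: ρ₁ = 9.7/14.2 = 0.6831, L₁ = ρ₁/(1-ρ₁) = λ/(μ₁-λ) = 9.7/4.50 = 2.15556
Station 2: ρ₂ = 9.7/11.2 = 0.8661, L₂ = ρ₂/(1-ρ₂) = λ/(μ₂-λ) = 9.7/1.50 = 6.46667
Total: L = L₁ + L₂ = 2.15556 + 6.46667 = 8.6222
W = L/λ = 8.6222/9.7 = 0.8889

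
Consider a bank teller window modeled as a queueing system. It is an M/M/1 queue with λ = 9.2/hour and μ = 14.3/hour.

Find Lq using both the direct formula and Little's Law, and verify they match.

Method 1 (direct): Lq = λ²/(μ(μ-λ)) = 84.64/(14.3 × 5.10) = 1.1606

Method 2 (Little's Law):
W = 1/(μ-λ) = 1/5.10 = 0.19608
Wq = W - 1/μ = 0.19608 - 0.069930 = 0.12615
Lq = λWq = 9.2 × 0.12615 = 1.1606 ✔ (matches Method 1)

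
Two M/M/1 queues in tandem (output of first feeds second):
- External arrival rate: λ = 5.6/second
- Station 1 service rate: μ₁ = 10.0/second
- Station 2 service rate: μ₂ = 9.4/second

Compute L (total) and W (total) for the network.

By Jackson's theorem, each station behaves as independent M/M/1.
Station 1: ρ₁ = 5.6/10.0 = 0.5600, L₁ = ρ₁/(1-ρ₁) = λ/(μ₁-λ) = 5.6/4.40 = 1.2727
Station 2: ρ₂ = 5.6/9.4 = 0.5957, L₂ = ρ₂/(1-ρ₂) = λ/(μ₂-λ) = 5.6/3.80 = 1.4737
Total: L = L₁ + L₂ = 1.2727 + 1.4737 = 2.7464
W = L/λ = 2.7464/5.6 = 0.4904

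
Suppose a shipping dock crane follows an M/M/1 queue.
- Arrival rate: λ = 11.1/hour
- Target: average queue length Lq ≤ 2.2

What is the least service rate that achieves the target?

For M/M/1: Lq = λ²/(μ(μ-λ))
Need Lq ≤ 2.2, i.e. μ(μ-λ) ≥ λ²/2.2
μ² - 11.1μ - 123.21/2.2 ≥ 0  →  μ² - 11.1μ - 56.00455 ≥ 0
Quadratic formula (positive root): μ = [λ + √(λ² + 4×56.00455)]/2
Discriminant: 123.21 + 4×56.00455 = 347.2282, √347.2282 = 18.6341
μ ≥ (11.1 + 18.6341)/2 = 14.8670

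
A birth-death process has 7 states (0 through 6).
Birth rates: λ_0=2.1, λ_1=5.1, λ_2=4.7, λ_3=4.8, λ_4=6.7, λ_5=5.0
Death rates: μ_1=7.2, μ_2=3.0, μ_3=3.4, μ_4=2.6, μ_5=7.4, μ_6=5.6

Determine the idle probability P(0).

Ratios P(n)/P(0) = (λ₀···λₙ₋₁)/(μ₁···μₙ):
P(1)/P(0) = (2.1)/(7.2) = 0.2917
P(2)/P(0) = (2.1×5.1)/(7.2×3.0) = 0.4958
P(3)/P(0) = (2.1×5.1×4.7)/(7.2×3.0×3.4) = 0.6854
P(4)/P(0) = (2.1×5.1×4.7×4.8)/(7.2×3.0×3.4×2.6) = 1.2654
P(5)/P(0) = (2.1×5.1×4.7×4.8×6.7)/(7.2×3.0×3.4×2.6×7.4) = 1.1457
P(6)/P(0) = (2.1×5.1×4.7×4.8×6.7×5.0)/(7.2×3.0×3.4×2.6×7.4×5.6) = 1.0229

Normalization: ∑ P(n) = 1
P(0) × (1.0000 + 0.2917 + 0.4958 + 0.6854 + 1.2654 + 1.1457 + 1.0229) = 1
P(0) × 5.9069 = 1
P(0) = 1/5.9069 = 0.1693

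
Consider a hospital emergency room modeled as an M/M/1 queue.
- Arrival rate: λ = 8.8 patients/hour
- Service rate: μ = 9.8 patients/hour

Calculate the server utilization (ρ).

Server utilization: ρ = λ/μ
ρ = 8.8/9.8 = 0.8980
The server is busy 89.80% of the time.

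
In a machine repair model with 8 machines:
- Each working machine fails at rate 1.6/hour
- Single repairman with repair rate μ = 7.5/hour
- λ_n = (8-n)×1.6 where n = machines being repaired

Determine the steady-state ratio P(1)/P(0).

P(1)/P(0) = ∏_{i=0}^{1-1} λ_i/μ_{i+1}
= (8-0)×1.6/7.5
= 1.7067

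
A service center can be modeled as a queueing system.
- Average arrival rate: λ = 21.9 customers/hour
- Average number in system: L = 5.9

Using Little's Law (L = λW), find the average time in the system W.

Little's Law: L = λW, so W = L/λ
W = 5.9/21.9 = 0.2694 hours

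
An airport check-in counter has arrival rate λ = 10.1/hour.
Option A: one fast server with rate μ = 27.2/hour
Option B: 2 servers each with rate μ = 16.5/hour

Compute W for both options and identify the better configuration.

Option A: single server μ = 27.2 (M/M/1)
  ρ_A = 10.1/27.2 = 0.3713
  W_A = 1/(μ-λ) = 1/(27.2-10.1) = 1/17.10 = 0.05848

Option B: 2 servers μ = 16.5 (M/M/2)
  ρ_B = λ/(cμ) = 10.1/(2×16.5) = 0.3061
  Offered load a = λ/μ = cρ = 10.1/16.5 = 0.6121
  P₀ = [ Σₙ₌₀^1 aⁿ/n! + a^2/(2!(1-ρ)) ]⁻¹
  Σ = a^0/0! + a^1/1! = 1.0000 + 0.6121 = 1.6121
  a^2/(2!(1-ρ)) = 0.3747/(2 × 0.6939) = 0.2700
  P₀ = 1/(1.6121 + 0.2700) = 0.5313
  Lq = P₀·a^2·ρ / (2!(1-ρ)²) = 0.5313 × 0.3747 × 0.3061 / (2 × 0.4816) = 0.06327
  Wq_B = Lq/λ = 0.06327/10.1 = 0.006264
  W_B = Wq_B + 1/μ = 0.006264 + 0.06061 = 0.06687

Since W_A = 0.05848 < W_B = 0.06687, Option A (single fast server) has the shorter time in system.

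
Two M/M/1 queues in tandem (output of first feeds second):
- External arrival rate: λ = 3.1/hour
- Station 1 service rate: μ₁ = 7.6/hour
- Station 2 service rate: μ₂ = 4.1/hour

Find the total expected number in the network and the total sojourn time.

By Jackson's theorem, each station behaves as independent M/M/1.
Station 1: ρ₁ = 3.1/7.6 = 0.4079, L₁ = ρ₁/(1-ρ₁) = λ/(μ₁-λ) = 3.1/4.50 = 0.6889
Station 2: ρ₂ = 3.1/4.1 = 0.7561, L₂ = ρ₂/(1-ρ₂) = λ/(μ₂-λ) = 3.1/1.00 = 3.1000
Total: L = L₁ + L₂ = 0.6889 + 3.1000 = 3.7889
W = L/λ = 3.7889/3.1 = 1.2222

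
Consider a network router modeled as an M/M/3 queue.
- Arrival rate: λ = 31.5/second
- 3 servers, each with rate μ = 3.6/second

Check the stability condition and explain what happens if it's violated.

Stability requires ρ = λ/(cμ) < 1
ρ = 31.5/(3 × 3.6) = 31.5/10.80 = 2.9167
Since 2.9167 ≥ 1, the system is UNSTABLE.
Need c > λ/μ = 31.5/3.6 = 8.75.
Minimum servers needed: c = 9.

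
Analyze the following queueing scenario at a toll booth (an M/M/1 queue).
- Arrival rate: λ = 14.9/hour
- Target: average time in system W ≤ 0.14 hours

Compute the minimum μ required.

For M/M/1: W = 1/(μ-λ)
Need W ≤ 0.14, so 1/(μ-λ) ≤ 0.14
μ - λ ≥ 1/0.14 = 7.1429
μ ≥ 14.9 + 7.1429 = 22.0429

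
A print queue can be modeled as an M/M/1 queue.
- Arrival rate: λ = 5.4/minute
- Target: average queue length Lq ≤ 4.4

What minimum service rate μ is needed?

For M/M/1: Lq = λ²/(μ(μ-λ))
Need Lq ≤ 4.4, i.e. μ(μ-λ) ≥ λ²/4.4
μ² - 5.4μ - 29.16/4.4 ≥ 0  →  μ² - 5.4μ - 6.62727 ≥ 0
Quadratic formula (positive root): μ = [λ + √(λ² + 4×6.62727)]/2
Discriminant: 29.16 + 4×6.62727 = 55.6691, √55.6691 = 7.4612
μ ≥ (5.4 + 7.4612)/2 = 6.4306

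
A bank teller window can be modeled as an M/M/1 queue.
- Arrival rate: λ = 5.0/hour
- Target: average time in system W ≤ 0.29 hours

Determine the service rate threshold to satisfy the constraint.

For M/M/1: W = 1/(μ-λ)
Need W ≤ 0.29, so 1/(μ-λ) ≤ 0.29
μ - λ ≥ 1/0.29 = 3.4483
μ ≥ 5.0 + 3.4483 = 8.4483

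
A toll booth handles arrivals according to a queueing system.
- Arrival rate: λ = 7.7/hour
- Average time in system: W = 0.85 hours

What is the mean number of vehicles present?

Little's Law: L = λW
L = 7.7 × 0.85 = 6.5450 vehicles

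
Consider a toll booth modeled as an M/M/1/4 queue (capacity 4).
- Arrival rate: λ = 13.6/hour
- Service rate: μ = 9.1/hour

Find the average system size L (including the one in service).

ρ = λ/μ = 13.6/9.1 = 1.4945
P₀ = (1-ρ)/(1-ρ^(K+1)) = (1-1.4945)/(1-1.4945^5) = -0.4945/-6.4555 = 0.07660
P_K = P₀×ρ^K = 0.07660 × 1.4945^4 = 0.07660 × 4.9887 = 0.3821
L = ρ[1 - (K+1)ρ^K + Kρ^(K+1)] / [(1-ρ)(1-ρ^(K+1))]
L = 1.4945 × (1 - 5×4.98866 + 4×7.45555) / ((1 - 1.4945) × (1 - 7.45555)) = 2.7523 vehicles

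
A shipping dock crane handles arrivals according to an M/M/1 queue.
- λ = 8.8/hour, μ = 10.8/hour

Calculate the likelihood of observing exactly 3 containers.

ρ = λ/μ = 8.8/10.8 = 0.8148
P(n) = (1-ρ)ρⁿ
P(3) = (1-0.8148) × 0.8148^3
P(3) = 0.1852 × 0.5409
P(3) = 0.1002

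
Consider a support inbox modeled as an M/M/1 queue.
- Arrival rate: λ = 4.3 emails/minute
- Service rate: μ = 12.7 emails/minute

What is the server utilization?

Server utilization: ρ = λ/μ
ρ = 4.3/12.7 = 0.3386
The server is busy 33.86% of the time.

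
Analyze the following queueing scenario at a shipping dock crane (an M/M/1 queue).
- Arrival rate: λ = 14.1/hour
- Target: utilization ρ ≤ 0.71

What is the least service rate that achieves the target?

ρ = λ/μ, so μ = λ/ρ
μ ≥ 14.1/0.71 = 19.8592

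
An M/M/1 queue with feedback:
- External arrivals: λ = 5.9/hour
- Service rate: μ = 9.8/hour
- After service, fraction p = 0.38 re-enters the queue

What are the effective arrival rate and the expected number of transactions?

Effective arrival rate: λ_eff = λ/(1-p) = 5.9/(1-0.38) = 5.9/0.62 = 9.516129
ρ = λ_eff/μ = 9.516129/9.8 = 0.97103357
L = ρ/(1-ρ) = 0.97103357/(1-0.97103357) = 33.5227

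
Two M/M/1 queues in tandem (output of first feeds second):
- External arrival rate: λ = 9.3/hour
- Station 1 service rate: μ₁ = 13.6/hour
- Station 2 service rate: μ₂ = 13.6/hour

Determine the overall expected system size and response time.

By Jackson's theorem, each station behaves as independent M/M/1.
Station 1: ρ₁ = 9.3/13.6 = 0.6838, L₁ = ρ₁/(1-ρ₁) = λ/(μ₁-λ) = 9.3/4.30 = 2.1628
Station 2: ρ₂ = 9.3/13.6 = 0.6838, L₂ = ρ₂/(1-ρ₂) = λ/(μ₂-λ) = 9.3/4.30 = 2.1628
Total: L = L₁ + L₂ = 2.1628 + 2.1628 = 4.3256
W = L/λ = 4.3256/9.3 = 0.4651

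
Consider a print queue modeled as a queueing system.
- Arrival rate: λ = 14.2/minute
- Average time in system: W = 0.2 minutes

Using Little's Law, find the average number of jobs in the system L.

Little's Law: L = λW
L = 14.2 × 0.2 = 2.8400 jobs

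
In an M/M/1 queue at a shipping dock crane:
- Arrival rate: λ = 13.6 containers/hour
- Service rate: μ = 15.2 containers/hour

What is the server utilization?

Server utilization: ρ = λ/μ
ρ = 13.6/15.2 = 0.8947
The server is busy 89.47% of the time.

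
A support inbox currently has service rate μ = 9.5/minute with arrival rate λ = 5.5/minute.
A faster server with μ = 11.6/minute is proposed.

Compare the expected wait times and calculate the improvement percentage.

System 1: ρ₁ = 5.5/9.5 = 0.5789, W₁ = 1/(9.5-5.5) = 0.25000
System 2: ρ₂ = 5.5/11.6 = 0.4741, W₂ = 1/(11.6-5.5) = 0.16393
Improvement: (W₁-W₂)/W₁ = (0.25000-0.16393)/0.25000 = 34.43%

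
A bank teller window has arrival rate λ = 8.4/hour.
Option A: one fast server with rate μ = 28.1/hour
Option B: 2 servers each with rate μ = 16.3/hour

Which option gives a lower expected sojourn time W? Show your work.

Option A: single server μ = 28.1 (M/M/1)
  ρ_A = 8.4/28.1 = 0.2989
  W_A = 1/(μ-λ) = 1/(28.1-8.4) = 1/19.70 = 0.05076

Option B: 2 servers μ = 16.3 (M/M/2)
  ρ_B = λ/(cμ) = 8.4/(2×16.3) = 0.2577
  Offered load a = λ/μ = cρ = 8.4/16.3 = 0.5153
  P₀ = [ Σₙ₌₀^1 aⁿ/n! + a^2/(2!(1-ρ)) ]⁻¹
  Σ = a^0/0! + a^1/1! = 1.0000 + 0.5153 = 1.5153
  a^2/(2!(1-ρ)) = 0.2656/(2 × 0.7423) = 0.1789
  P₀ = 1/(1.5153 + 0.1789) = 0.5902
  Lq = P₀·a^2·ρ / (2!(1-ρ)²) = 0.5902 × 0.2656 × 0.2577 / (2 × 0.5511) = 0.03665
  Wq_B = Lq/λ = 0.03665/8.4 = 0.004363
  W_B = Wq_B + 1/μ = 0.004363 + 0.06135 = 0.06571

Since W_A = 0.05076 < W_B = 0.06571, Option A (single fast server) has the shorter time in system.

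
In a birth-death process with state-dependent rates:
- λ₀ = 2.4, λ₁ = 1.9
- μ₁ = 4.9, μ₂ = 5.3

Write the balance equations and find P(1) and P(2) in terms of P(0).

Balance equations:
State 0: λ₀P₀ = μ₁P₁ → P₁ = (λ₀/μ₁)P₀ = (2.4/4.9)P₀ = 0.4898P₀
State 1: P₂ = (λ₀λ₁)/(μ₁μ₂)P₀ = (2.4×1.9)/(4.9×5.3)P₀ = 0.1756P₀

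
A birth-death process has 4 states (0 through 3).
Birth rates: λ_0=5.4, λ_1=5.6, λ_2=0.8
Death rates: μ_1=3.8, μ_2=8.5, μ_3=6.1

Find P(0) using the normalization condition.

Ratios P(n)/P(0) = (λ₀···λₙ₋₁)/(μ₁···μₙ):
P(1)/P(0) = (5.4)/(3.8) = 1.42105
P(2)/P(0) = (5.4×5.6)/(3.8×8.5) = 0.936223
P(3)/P(0) = (5.4×5.6×0.8)/(3.8×8.5×6.1) = 0.122783

Normalization: ∑ P(n) = 1
P(0) × (1.00000 + 1.42105 + 0.936223 + 0.122783) = 1
P(0) × 3.48006 = 1
P(0) = 1/3.48006 = 0.2874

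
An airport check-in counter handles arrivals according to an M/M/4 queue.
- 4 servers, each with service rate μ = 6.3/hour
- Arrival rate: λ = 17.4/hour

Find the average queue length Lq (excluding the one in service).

Traffic intensity: ρ = λ/(cμ) = 17.4/(4×6.3) = 0.6905
Since ρ = 0.6905 < 1, system is stable.
Offered load a = λ/μ = cρ = 17.4/6.3 = 2.7619
P₀ = [ Σₙ₌₀^3 aⁿ/n! + a^4/(4!(1-ρ)) ]⁻¹
Σ = a^0/0! + a^1/1! + a^2/2! + a^3/3! = 1.00000 + 2.76190 + 3.81406 + 3.51136 = 11.0873
a^4/(4!(1-ρ)) = 58.1882/(24 × 0.309524) = 7.8330
P₀ = 1/(11.0873 + 7.8330) = 0.05285
Lq = P₀·a^4·ρ / (4!(1-ρ)²) = 0.052853 × 58.1882 × 0.69048 / (24 × 0.095805) = 0.9235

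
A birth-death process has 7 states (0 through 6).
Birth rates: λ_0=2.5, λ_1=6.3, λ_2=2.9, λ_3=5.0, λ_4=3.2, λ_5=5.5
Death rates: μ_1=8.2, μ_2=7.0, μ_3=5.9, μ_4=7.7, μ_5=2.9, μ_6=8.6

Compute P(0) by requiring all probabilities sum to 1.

Ratios P(n)/P(0) = (λ₀···λₙ₋₁)/(μ₁···μₙ):
P(1)/P(0) = (2.5)/(8.2) = 0.3049
P(2)/P(0) = (2.5×6.3)/(8.2×7.0) = 0.2744
P(3)/P(0) = (2.5×6.3×2.9)/(8.2×7.0×5.9) = 0.1349
P(4)/P(0) = (2.5×6.3×2.9×5.0)/(8.2×7.0×5.9×7.7) = 0.08758
P(5)/P(0) = (2.5×6.3×2.9×5.0×3.2)/(8.2×7.0×5.9×7.7×2.9) = 0.09664
P(6)/P(0) = (2.5×6.3×2.9×5.0×3.2×5.5)/(8.2×7.0×5.9×7.7×2.9×8.6) = 0.06180

Normalization: ∑ P(n) = 1
P(0) × (1.0000 + 0.3049 + 0.2744 + 0.1349 + 0.08758 + 0.09664 + 0.06180) = 1
P(0) × 1.9602 = 1
P(0) = 1/1.9602 = 0.5102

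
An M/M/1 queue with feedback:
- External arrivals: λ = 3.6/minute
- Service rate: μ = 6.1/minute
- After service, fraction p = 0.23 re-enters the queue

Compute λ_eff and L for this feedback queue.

Effective arrival rate: λ_eff = λ/(1-p) = 3.6/(1-0.23) = 3.6/0.77 = 4.67532
ρ = λ_eff/μ = 4.67532/6.1 = 0.76645
L = ρ/(1-ρ) = 0.76645/(1-0.76645) = 3.2817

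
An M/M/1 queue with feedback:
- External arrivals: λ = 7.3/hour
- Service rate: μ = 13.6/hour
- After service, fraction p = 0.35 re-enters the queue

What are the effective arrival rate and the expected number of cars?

Effective arrival rate: λ_eff = λ/(1-p) = 7.3/(1-0.35) = 7.3/0.65 = 11.23077
ρ = λ_eff/μ = 11.23077/13.6 = 0.825792
L = ρ/(1-ρ) = 0.825792/(1-0.825792) = 4.7403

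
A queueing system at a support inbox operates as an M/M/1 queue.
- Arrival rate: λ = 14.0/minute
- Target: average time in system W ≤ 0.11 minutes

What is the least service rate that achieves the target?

For M/M/1: W = 1/(μ-λ)
Need W ≤ 0.11, so 1/(μ-λ) ≤ 0.11
μ - λ ≥ 1/0.11 = 9.0909
μ ≥ 14.0 + 9.0909 = 23.0909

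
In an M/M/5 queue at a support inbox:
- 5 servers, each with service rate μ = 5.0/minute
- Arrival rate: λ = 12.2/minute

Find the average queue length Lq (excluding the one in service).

Traffic intensity: ρ = λ/(cμ) = 12.2/(5×5.0) = 0.4880
Since ρ = 0.4880 < 1, system is stable.
Offered load a = λ/μ = cρ = 12.2/5.0 = 2.4400
P₀ = [ Σₙ₌₀^4 aⁿ/n! + a^5/(5!(1-ρ)) ]⁻¹
Σ = a^0/0! + a^1/1! + a^2/2! + a^3/3! + a^4/4! = 1.0000 + 2.4400 + 2.9768 + 2.4211 + 1.4769 = 10.3148
a^5/(5!(1-ρ)) = 86.4867/(120 × 0.5120) = 1.4077
P₀ = 1/(10.3148 + 1.4077) = 0.08531
Lq = P₀·a^5·ρ / (5!(1-ρ)²) = 0.08531 × 86.4867 × 0.4880 / (120 × 0.2621) = 0.1145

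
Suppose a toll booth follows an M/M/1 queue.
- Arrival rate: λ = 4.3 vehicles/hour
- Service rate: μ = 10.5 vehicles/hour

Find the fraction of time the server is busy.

Server utilization: ρ = λ/μ
ρ = 4.3/10.5 = 0.4095
The server is busy 40.95% of the time.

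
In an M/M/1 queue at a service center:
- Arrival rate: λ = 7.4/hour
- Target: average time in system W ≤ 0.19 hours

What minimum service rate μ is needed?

For M/M/1: W = 1/(μ-λ)
Need W ≤ 0.19, so 1/(μ-λ) ≤ 0.19
μ - λ ≥ 1/0.19 = 5.2632
μ ≥ 7.4 + 5.2632 = 12.6632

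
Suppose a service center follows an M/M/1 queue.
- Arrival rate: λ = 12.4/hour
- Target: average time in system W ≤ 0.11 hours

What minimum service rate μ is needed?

For M/M/1: W = 1/(μ-λ)
Need W ≤ 0.11, so 1/(μ-λ) ≤ 0.11
μ - λ ≥ 1/0.11 = 9.0909
μ ≥ 12.4 + 9.0909 = 21.4909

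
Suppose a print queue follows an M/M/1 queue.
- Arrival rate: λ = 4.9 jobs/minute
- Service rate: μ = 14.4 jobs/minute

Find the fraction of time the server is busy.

Server utilization: ρ = λ/μ
ρ = 4.9/14.4 = 0.3403
The server is busy 34.03% of the time.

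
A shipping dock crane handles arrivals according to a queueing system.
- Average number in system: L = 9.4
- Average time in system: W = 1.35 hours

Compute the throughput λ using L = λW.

Little's Law: L = λW, so λ = L/W
λ = 9.4/1.35 = 6.9630 containers/hour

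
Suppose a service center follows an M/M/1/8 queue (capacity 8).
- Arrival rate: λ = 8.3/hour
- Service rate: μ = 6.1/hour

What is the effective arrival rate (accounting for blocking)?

ρ = λ/μ = 8.3/6.1 = 1.360656
P₀ = (1-ρ)/(1-ρ^(K+1)) = (1-1.360656)/(1-1.360656^9) = -0.3607/-14.9858 = 0.02407
P_K = P₀×ρ^K = 0.024066 × 1.360656^8 = 0.024066 × 11.7486 = 0.2827
λ_eff = λ(1-P_K) = 8.3 × (1 - 0.28275) = 8.3 × 0.71725 = 5.9532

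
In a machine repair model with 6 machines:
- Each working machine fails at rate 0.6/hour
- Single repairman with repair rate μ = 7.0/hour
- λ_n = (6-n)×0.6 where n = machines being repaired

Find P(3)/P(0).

P(3)/P(0) = ∏_{i=0}^{3-1} λ_i/μ_{i+1}
= (6-0)×0.6/7.0 × (6-1)×0.6/7.0 × (6-2)×0.6/7.0
= 0.07557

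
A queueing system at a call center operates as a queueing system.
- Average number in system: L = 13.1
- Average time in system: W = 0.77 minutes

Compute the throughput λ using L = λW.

Little's Law: L = λW, so λ = L/W
λ = 13.1/0.77 = 17.0130 calls/minute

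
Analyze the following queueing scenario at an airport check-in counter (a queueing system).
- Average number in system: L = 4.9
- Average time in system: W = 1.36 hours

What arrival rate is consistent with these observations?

Little's Law: L = λW, so λ = L/W
λ = 4.9/1.36 = 3.6029 passengers/hour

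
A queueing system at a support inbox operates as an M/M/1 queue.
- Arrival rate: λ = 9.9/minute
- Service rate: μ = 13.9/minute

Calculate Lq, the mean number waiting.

ρ = λ/μ = 9.9/13.9 = 0.7122
For M/M/1: Lq = λ²/(μ(μ-λ))
Lq = 98.01/(13.9 × 4.00)
Lq = 1.7628 emails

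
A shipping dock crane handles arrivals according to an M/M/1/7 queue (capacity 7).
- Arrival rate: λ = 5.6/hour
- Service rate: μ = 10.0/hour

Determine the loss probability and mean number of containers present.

ρ = λ/μ = 5.6/10.0 = 0.5600
P₀ = (1-ρ)/(1-ρ^(K+1)) = (1-0.5600)/(1-0.5600^8) = 0.4400/0.9903 = 0.4443
P_K = P₀×ρ^K = 0.4443 × 0.5600^7 = 0.4443 × 0.01727 = 0.007673
Blocking probability P_7 = 0.007673 (0.77%)
L = ρ[1 - (K+1)ρ^K + Kρ^(K+1)] / [(1-ρ)(1-ρ^(K+1))]
L = 0.5600 × (1 - 8×0.01727 + 7×0.009672) / ((1 - 0.5600) × (1 - 0.009672)) = 1.1946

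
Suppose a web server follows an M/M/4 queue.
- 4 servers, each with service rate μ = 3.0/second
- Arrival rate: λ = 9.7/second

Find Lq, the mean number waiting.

Traffic intensity: ρ = λ/(cμ) = 9.7/(4×3.0) = 0.8083
Since ρ = 0.8083 < 1, system is stable.
Offered load a = λ/μ = cρ = 9.7/3.0 = 3.2333
P₀ = [ Σₙ₌₀^3 aⁿ/n! + a^4/(4!(1-ρ)) ]⁻¹
Σ = a^0/0! + a^1/1! + a^2/2! + a^3/3! = 1.0000 + 3.2333 + 5.2272 + 5.6338 = 15.0943
a^4/(4!(1-ρ)) = 109.2954/(24 × 0.1916667) = 23.7599
P₀ = 1/(15.0943 + 23.7599) = 0.02574
Lq = P₀·a^4·ρ / (4!(1-ρ)²) = 0.025737 × 109.2954 × 0.80833 / (24 × 0.036736) = 2.5790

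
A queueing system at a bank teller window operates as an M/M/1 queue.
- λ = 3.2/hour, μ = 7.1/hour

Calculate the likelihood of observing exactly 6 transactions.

ρ = λ/μ = 3.2/7.1 = 0.4507
P(n) = (1-ρ)ρⁿ
P(6) = (1-0.4507) × 0.4507^6
P(6) = 0.5493 × 0.008382
P(6) = 0.004604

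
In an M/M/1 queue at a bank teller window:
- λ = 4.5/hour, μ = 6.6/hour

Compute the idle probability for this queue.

ρ = λ/μ = 4.5/6.6 = 0.6818
P(0) = 1 - ρ = 1 - 0.6818 = 0.3182
The server is idle 31.82% of the time.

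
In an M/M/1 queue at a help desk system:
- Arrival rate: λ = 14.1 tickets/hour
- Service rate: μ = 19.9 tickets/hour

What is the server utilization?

Server utilization: ρ = λ/μ
ρ = 14.1/19.9 = 0.7085
The server is busy 70.85% of the time.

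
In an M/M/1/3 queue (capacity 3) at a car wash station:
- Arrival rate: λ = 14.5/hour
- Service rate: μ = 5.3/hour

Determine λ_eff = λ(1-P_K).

ρ = λ/μ = 14.5/5.3 = 2.7358
P₀ = (1-ρ)/(1-ρ^(K+1)) = (1-2.7358)/(1-2.7358^4) = -1.7358/-55.0193 = 0.03155
P_K = P₀×ρ^K = 0.03155 × 2.7358^3 = 0.03155 × 20.4764 = 0.6460
λ_eff = λ(1-P_K) = 14.5 × (1 - 0.646014) = 14.5 × 0.353986 = 5.1328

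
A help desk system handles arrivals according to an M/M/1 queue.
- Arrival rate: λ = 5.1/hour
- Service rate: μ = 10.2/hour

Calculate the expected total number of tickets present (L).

ρ = λ/μ = 5.1/10.2 = 0.5000
For M/M/1: L = λ/(μ-λ)
L = 5.1/(10.2-5.1) = 5.1/5.10
L = 1.0000 tickets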